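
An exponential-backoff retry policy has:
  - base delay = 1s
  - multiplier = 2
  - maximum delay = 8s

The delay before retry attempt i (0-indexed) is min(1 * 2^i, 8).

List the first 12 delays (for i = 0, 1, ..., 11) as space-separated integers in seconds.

Answer: 1 2 4 8 8 8 8 8 8 8 8 8

Derivation:
Computing each delay:
  i=0: min(1*2^0, 8) = 1
  i=1: min(1*2^1, 8) = 2
  i=2: min(1*2^2, 8) = 4
  i=3: min(1*2^3, 8) = 8
  i=4: min(1*2^4, 8) = 8
  i=5: min(1*2^5, 8) = 8
  i=6: min(1*2^6, 8) = 8
  i=7: min(1*2^7, 8) = 8
  i=8: min(1*2^8, 8) = 8
  i=9: min(1*2^9, 8) = 8
  i=10: min(1*2^10, 8) = 8
  i=11: min(1*2^11, 8) = 8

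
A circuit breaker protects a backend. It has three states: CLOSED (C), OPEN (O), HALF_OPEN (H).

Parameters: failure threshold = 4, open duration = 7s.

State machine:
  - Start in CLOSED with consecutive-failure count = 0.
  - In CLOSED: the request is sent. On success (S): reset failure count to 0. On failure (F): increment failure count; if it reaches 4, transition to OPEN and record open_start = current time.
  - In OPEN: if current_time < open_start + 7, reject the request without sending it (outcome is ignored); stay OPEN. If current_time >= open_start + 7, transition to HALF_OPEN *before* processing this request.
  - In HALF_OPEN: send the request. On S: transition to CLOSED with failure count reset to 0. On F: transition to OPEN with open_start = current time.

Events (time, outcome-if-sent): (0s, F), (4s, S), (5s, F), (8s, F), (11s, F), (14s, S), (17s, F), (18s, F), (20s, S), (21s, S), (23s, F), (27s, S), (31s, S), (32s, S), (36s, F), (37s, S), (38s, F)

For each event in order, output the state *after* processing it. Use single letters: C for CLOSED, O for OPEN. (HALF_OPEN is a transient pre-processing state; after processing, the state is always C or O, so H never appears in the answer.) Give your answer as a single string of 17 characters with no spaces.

State after each event:
  event#1 t=0s outcome=F: state=CLOSED
  event#2 t=4s outcome=S: state=CLOSED
  event#3 t=5s outcome=F: state=CLOSED
  event#4 t=8s outcome=F: state=CLOSED
  event#5 t=11s outcome=F: state=CLOSED
  event#6 t=14s outcome=S: state=CLOSED
  event#7 t=17s outcome=F: state=CLOSED
  event#8 t=18s outcome=F: state=CLOSED
  event#9 t=20s outcome=S: state=CLOSED
  event#10 t=21s outcome=S: state=CLOSED
  event#11 t=23s outcome=F: state=CLOSED
  event#12 t=27s outcome=S: state=CLOSED
  event#13 t=31s outcome=S: state=CLOSED
  event#14 t=32s outcome=S: state=CLOSED
  event#15 t=36s outcome=F: state=CLOSED
  event#16 t=37s outcome=S: state=CLOSED
  event#17 t=38s outcome=F: state=CLOSED

Answer: CCCCCCCCCCCCCCCCC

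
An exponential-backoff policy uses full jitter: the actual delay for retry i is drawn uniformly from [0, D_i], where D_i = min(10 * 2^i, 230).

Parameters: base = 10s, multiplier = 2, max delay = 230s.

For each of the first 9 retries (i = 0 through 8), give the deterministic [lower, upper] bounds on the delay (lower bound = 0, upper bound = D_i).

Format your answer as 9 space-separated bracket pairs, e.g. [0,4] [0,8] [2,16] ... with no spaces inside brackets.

Answer: [0,10] [0,20] [0,40] [0,80] [0,160] [0,230] [0,230] [0,230] [0,230]

Derivation:
Computing bounds per retry:
  i=0: D_i=min(10*2^0,230)=10, bounds=[0,10]
  i=1: D_i=min(10*2^1,230)=20, bounds=[0,20]
  i=2: D_i=min(10*2^2,230)=40, bounds=[0,40]
  i=3: D_i=min(10*2^3,230)=80, bounds=[0,80]
  i=4: D_i=min(10*2^4,230)=160, bounds=[0,160]
  i=5: D_i=min(10*2^5,230)=230, bounds=[0,230]
  i=6: D_i=min(10*2^6,230)=230, bounds=[0,230]
  i=7: D_i=min(10*2^7,230)=230, bounds=[0,230]
  i=8: D_i=min(10*2^8,230)=230, bounds=[0,230]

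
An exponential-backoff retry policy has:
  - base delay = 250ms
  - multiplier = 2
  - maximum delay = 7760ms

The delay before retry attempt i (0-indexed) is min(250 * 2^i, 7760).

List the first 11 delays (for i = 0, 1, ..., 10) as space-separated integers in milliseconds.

Computing each delay:
  i=0: min(250*2^0, 7760) = 250
  i=1: min(250*2^1, 7760) = 500
  i=2: min(250*2^2, 7760) = 1000
  i=3: min(250*2^3, 7760) = 2000
  i=4: min(250*2^4, 7760) = 4000
  i=5: min(250*2^5, 7760) = 7760
  i=6: min(250*2^6, 7760) = 7760
  i=7: min(250*2^7, 7760) = 7760
  i=8: min(250*2^8, 7760) = 7760
  i=9: min(250*2^9, 7760) = 7760
  i=10: min(250*2^10, 7760) = 7760

Answer: 250 500 1000 2000 4000 7760 7760 7760 7760 7760 7760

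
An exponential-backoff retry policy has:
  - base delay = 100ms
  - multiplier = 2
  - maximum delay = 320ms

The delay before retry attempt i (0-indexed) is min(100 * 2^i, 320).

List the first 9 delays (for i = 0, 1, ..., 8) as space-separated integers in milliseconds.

Answer: 100 200 320 320 320 320 320 320 320

Derivation:
Computing each delay:
  i=0: min(100*2^0, 320) = 100
  i=1: min(100*2^1, 320) = 200
  i=2: min(100*2^2, 320) = 320
  i=3: min(100*2^3, 320) = 320
  i=4: min(100*2^4, 320) = 320
  i=5: min(100*2^5, 320) = 320
  i=6: min(100*2^6, 320) = 320
  i=7: min(100*2^7, 320) = 320
  i=8: min(100*2^8, 320) = 320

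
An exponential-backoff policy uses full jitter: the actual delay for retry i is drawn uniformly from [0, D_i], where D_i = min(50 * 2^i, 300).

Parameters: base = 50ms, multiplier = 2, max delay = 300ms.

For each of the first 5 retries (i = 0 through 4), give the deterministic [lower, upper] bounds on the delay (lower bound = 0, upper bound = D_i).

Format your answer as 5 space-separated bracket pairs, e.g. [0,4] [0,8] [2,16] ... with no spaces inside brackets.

Answer: [0,50] [0,100] [0,200] [0,300] [0,300]

Derivation:
Computing bounds per retry:
  i=0: D_i=min(50*2^0,300)=50, bounds=[0,50]
  i=1: D_i=min(50*2^1,300)=100, bounds=[0,100]
  i=2: D_i=min(50*2^2,300)=200, bounds=[0,200]
  i=3: D_i=min(50*2^3,300)=300, bounds=[0,300]
  i=4: D_i=min(50*2^4,300)=300, bounds=[0,300]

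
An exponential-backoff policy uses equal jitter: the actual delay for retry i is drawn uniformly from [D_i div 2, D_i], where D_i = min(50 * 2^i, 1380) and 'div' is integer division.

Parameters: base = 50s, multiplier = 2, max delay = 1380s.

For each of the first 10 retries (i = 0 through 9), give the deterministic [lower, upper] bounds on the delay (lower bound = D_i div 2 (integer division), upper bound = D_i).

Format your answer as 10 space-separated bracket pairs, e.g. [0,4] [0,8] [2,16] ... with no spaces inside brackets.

Computing bounds per retry:
  i=0: D_i=min(50*2^0,1380)=50, bounds=[25,50]
  i=1: D_i=min(50*2^1,1380)=100, bounds=[50,100]
  i=2: D_i=min(50*2^2,1380)=200, bounds=[100,200]
  i=3: D_i=min(50*2^3,1380)=400, bounds=[200,400]
  i=4: D_i=min(50*2^4,1380)=800, bounds=[400,800]
  i=5: D_i=min(50*2^5,1380)=1380, bounds=[690,1380]
  i=6: D_i=min(50*2^6,1380)=1380, bounds=[690,1380]
  i=7: D_i=min(50*2^7,1380)=1380, bounds=[690,1380]
  i=8: D_i=min(50*2^8,1380)=1380, bounds=[690,1380]
  i=9: D_i=min(50*2^9,1380)=1380, bounds=[690,1380]

Answer: [25,50] [50,100] [100,200] [200,400] [400,800] [690,1380] [690,1380] [690,1380] [690,1380] [690,1380]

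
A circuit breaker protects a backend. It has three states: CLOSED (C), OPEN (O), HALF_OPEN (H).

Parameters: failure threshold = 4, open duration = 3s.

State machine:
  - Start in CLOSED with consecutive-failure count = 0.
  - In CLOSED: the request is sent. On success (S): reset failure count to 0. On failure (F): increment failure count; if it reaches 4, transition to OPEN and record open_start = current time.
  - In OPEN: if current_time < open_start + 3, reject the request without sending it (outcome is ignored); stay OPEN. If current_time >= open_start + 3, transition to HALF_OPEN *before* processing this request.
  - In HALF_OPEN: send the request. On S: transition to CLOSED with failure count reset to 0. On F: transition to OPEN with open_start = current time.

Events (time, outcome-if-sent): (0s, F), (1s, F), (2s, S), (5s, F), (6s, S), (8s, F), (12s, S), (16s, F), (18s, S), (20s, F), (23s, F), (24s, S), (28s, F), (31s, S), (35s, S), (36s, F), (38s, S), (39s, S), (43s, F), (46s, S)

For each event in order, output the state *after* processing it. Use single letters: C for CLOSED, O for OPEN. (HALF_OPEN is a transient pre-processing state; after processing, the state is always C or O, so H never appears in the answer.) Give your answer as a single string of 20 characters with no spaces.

State after each event:
  event#1 t=0s outcome=F: state=CLOSED
  event#2 t=1s outcome=F: state=CLOSED
  event#3 t=2s outcome=S: state=CLOSED
  event#4 t=5s outcome=F: state=CLOSED
  event#5 t=6s outcome=S: state=CLOSED
  event#6 t=8s outcome=F: state=CLOSED
  event#7 t=12s outcome=S: state=CLOSED
  event#8 t=16s outcome=F: state=CLOSED
  event#9 t=18s outcome=S: state=CLOSED
  event#10 t=20s outcome=F: state=CLOSED
  event#11 t=23s outcome=F: state=CLOSED
  event#12 t=24s outcome=S: state=CLOSED
  event#13 t=28s outcome=F: state=CLOSED
  event#14 t=31s outcome=S: state=CLOSED
  event#15 t=35s outcome=S: state=CLOSED
  event#16 t=36s outcome=F: state=CLOSED
  event#17 t=38s outcome=S: state=CLOSED
  event#18 t=39s outcome=S: state=CLOSED
  event#19 t=43s outcome=F: state=CLOSED
  event#20 t=46s outcome=S: state=CLOSED

Answer: CCCCCCCCCCCCCCCCCCCC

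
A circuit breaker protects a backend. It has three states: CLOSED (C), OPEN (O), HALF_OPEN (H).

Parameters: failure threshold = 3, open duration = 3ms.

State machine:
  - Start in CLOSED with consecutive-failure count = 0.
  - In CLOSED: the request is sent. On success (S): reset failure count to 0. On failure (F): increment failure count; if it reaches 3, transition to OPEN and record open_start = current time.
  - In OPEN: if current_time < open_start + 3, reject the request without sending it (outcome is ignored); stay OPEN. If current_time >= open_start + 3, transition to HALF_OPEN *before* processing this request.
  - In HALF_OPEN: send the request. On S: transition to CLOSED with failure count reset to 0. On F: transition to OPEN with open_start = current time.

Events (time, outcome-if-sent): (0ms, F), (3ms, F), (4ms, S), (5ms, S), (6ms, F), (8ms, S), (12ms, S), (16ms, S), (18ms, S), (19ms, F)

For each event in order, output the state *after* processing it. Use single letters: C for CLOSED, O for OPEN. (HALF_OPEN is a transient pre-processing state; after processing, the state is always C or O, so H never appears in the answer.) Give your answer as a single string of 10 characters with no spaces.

State after each event:
  event#1 t=0ms outcome=F: state=CLOSED
  event#2 t=3ms outcome=F: state=CLOSED
  event#3 t=4ms outcome=S: state=CLOSED
  event#4 t=5ms outcome=S: state=CLOSED
  event#5 t=6ms outcome=F: state=CLOSED
  event#6 t=8ms outcome=S: state=CLOSED
  event#7 t=12ms outcome=S: state=CLOSED
  event#8 t=16ms outcome=S: state=CLOSED
  event#9 t=18ms outcome=S: state=CLOSED
  event#10 t=19ms outcome=F: state=CLOSED

Answer: CCCCCCCCCC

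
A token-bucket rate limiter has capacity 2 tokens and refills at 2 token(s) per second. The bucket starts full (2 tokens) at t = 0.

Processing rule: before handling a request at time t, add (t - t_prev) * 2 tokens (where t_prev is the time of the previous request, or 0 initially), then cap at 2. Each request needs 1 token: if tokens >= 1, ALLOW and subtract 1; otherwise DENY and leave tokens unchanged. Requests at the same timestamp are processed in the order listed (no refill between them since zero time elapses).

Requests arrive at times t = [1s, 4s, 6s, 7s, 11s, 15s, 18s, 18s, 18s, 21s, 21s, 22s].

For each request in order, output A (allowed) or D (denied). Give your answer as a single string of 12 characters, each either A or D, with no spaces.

Simulating step by step:
  req#1 t=1s: ALLOW
  req#2 t=4s: ALLOW
  req#3 t=6s: ALLOW
  req#4 t=7s: ALLOW
  req#5 t=11s: ALLOW
  req#6 t=15s: ALLOW
  req#7 t=18s: ALLOW
  req#8 t=18s: ALLOW
  req#9 t=18s: DENY
  req#10 t=21s: ALLOW
  req#11 t=21s: ALLOW
  req#12 t=22s: ALLOW

Answer: AAAAAAAADAAA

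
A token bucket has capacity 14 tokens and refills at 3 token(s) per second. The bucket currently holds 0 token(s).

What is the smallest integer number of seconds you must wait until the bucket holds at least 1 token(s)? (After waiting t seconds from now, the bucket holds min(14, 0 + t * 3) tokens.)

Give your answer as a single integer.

Answer: 1

Derivation:
Need 0 + t * 3 >= 1, so t >= 1/3.
Smallest integer t = ceil(1/3) = 1.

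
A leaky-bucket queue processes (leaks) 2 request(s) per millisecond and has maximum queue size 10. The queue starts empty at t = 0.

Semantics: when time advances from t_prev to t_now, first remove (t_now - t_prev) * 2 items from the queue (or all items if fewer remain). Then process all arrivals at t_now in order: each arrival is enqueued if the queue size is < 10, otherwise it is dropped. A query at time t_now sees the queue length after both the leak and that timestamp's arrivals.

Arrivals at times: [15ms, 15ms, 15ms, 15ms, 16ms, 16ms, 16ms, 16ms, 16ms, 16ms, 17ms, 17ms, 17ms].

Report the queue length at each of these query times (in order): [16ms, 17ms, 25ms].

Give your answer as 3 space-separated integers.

Queue lengths at query times:
  query t=16ms: backlog = 8
  query t=17ms: backlog = 9
  query t=25ms: backlog = 0

Answer: 8 9 0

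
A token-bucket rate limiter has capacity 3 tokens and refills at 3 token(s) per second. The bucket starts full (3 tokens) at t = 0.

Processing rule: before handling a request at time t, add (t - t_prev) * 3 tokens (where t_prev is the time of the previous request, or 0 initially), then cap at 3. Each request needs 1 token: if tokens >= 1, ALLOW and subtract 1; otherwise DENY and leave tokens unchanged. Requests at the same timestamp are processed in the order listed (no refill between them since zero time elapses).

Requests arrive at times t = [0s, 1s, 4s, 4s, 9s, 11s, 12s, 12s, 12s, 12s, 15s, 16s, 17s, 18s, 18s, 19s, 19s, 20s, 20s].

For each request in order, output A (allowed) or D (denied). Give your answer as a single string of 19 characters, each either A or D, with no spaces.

Simulating step by step:
  req#1 t=0s: ALLOW
  req#2 t=1s: ALLOW
  req#3 t=4s: ALLOW
  req#4 t=4s: ALLOW
  req#5 t=9s: ALLOW
  req#6 t=11s: ALLOW
  req#7 t=12s: ALLOW
  req#8 t=12s: ALLOW
  req#9 t=12s: ALLOW
  req#10 t=12s: DENY
  req#11 t=15s: ALLOW
  req#12 t=16s: ALLOW
  req#13 t=17s: ALLOW
  req#14 t=18s: ALLOW
  req#15 t=18s: ALLOW
  req#16 t=19s: ALLOW
  req#17 t=19s: ALLOW
  req#18 t=20s: ALLOW
  req#19 t=20s: ALLOW

Answer: AAAAAAAAADAAAAAAAAA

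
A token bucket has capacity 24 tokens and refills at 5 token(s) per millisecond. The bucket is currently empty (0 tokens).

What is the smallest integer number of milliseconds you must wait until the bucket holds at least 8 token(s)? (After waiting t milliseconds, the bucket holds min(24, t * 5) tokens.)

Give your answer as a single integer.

Need t * 5 >= 8, so t >= 8/5.
Smallest integer t = ceil(8/5) = 2.

Answer: 2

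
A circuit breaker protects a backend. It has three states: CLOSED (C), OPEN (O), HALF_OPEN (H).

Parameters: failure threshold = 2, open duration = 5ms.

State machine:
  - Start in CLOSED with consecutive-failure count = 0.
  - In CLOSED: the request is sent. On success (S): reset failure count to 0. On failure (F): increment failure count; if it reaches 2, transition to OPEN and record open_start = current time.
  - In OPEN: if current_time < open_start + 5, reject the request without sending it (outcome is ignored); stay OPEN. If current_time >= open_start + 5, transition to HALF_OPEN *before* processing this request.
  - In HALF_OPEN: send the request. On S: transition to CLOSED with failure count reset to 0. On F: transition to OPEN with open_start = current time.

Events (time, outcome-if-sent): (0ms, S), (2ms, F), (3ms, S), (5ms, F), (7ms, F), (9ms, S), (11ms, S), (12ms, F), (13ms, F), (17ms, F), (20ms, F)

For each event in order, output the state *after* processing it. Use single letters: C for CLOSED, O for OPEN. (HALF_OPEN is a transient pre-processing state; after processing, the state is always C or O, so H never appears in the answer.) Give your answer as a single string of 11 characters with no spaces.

Answer: CCCCOOOOOOO

Derivation:
State after each event:
  event#1 t=0ms outcome=S: state=CLOSED
  event#2 t=2ms outcome=F: state=CLOSED
  event#3 t=3ms outcome=S: state=CLOSED
  event#4 t=5ms outcome=F: state=CLOSED
  event#5 t=7ms outcome=F: state=OPEN
  event#6 t=9ms outcome=S: state=OPEN
  event#7 t=11ms outcome=S: state=OPEN
  event#8 t=12ms outcome=F: state=OPEN
  event#9 t=13ms outcome=F: state=OPEN
  event#10 t=17ms outcome=F: state=OPEN
  event#11 t=20ms outcome=F: state=OPEN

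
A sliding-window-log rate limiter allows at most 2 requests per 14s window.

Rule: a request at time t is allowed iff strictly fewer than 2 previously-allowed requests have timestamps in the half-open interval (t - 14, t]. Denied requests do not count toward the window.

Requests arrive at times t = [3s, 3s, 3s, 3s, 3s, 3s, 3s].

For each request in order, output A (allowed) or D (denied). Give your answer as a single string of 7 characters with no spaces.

Tracking allowed requests in the window:
  req#1 t=3s: ALLOW
  req#2 t=3s: ALLOW
  req#3 t=3s: DENY
  req#4 t=3s: DENY
  req#5 t=3s: DENY
  req#6 t=3s: DENY
  req#7 t=3s: DENY

Answer: AADDDDD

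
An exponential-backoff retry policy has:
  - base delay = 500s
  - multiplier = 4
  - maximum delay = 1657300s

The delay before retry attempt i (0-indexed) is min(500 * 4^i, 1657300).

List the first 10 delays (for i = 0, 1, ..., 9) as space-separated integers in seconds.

Computing each delay:
  i=0: min(500*4^0, 1657300) = 500
  i=1: min(500*4^1, 1657300) = 2000
  i=2: min(500*4^2, 1657300) = 8000
  i=3: min(500*4^3, 1657300) = 32000
  i=4: min(500*4^4, 1657300) = 128000
  i=5: min(500*4^5, 1657300) = 512000
  i=6: min(500*4^6, 1657300) = 1657300
  i=7: min(500*4^7, 1657300) = 1657300
  i=8: min(500*4^8, 1657300) = 1657300
  i=9: min(500*4^9, 1657300) = 1657300

Answer: 500 2000 8000 32000 128000 512000 1657300 1657300 1657300 1657300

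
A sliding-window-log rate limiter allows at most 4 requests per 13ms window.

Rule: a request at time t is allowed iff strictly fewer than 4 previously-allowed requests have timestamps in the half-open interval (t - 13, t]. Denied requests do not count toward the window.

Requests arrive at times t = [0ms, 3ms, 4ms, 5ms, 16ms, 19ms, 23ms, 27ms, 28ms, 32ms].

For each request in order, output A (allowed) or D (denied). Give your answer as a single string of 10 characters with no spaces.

Tracking allowed requests in the window:
  req#1 t=0ms: ALLOW
  req#2 t=3ms: ALLOW
  req#3 t=4ms: ALLOW
  req#4 t=5ms: ALLOW
  req#5 t=16ms: ALLOW
  req#6 t=19ms: ALLOW
  req#7 t=23ms: ALLOW
  req#8 t=27ms: ALLOW
  req#9 t=28ms: DENY
  req#10 t=32ms: ALLOW

Answer: AAAAAAAADA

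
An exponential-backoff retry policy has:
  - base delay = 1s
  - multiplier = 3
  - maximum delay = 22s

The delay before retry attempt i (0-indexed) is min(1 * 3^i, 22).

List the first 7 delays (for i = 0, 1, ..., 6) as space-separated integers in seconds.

Answer: 1 3 9 22 22 22 22

Derivation:
Computing each delay:
  i=0: min(1*3^0, 22) = 1
  i=1: min(1*3^1, 22) = 3
  i=2: min(1*3^2, 22) = 9
  i=3: min(1*3^3, 22) = 22
  i=4: min(1*3^4, 22) = 22
  i=5: min(1*3^5, 22) = 22
  i=6: min(1*3^6, 22) = 22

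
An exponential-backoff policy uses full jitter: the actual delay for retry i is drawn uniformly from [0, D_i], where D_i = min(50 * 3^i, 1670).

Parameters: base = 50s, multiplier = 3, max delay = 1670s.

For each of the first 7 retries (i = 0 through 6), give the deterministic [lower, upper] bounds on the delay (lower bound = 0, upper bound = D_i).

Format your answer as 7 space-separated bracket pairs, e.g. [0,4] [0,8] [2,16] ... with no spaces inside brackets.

Computing bounds per retry:
  i=0: D_i=min(50*3^0,1670)=50, bounds=[0,50]
  i=1: D_i=min(50*3^1,1670)=150, bounds=[0,150]
  i=2: D_i=min(50*3^2,1670)=450, bounds=[0,450]
  i=3: D_i=min(50*3^3,1670)=1350, bounds=[0,1350]
  i=4: D_i=min(50*3^4,1670)=1670, bounds=[0,1670]
  i=5: D_i=min(50*3^5,1670)=1670, bounds=[0,1670]
  i=6: D_i=min(50*3^6,1670)=1670, bounds=[0,1670]

Answer: [0,50] [0,150] [0,450] [0,1350] [0,1670] [0,1670] [0,1670]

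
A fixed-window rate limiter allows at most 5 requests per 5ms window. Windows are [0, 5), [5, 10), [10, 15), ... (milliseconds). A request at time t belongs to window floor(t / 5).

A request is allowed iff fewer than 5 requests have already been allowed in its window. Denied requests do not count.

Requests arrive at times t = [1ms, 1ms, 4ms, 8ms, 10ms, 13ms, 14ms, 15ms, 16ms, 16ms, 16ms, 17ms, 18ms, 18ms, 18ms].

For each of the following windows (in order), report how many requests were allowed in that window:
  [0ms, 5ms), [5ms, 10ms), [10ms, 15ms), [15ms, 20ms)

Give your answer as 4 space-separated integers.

Answer: 3 1 3 5

Derivation:
Processing requests:
  req#1 t=1ms (window 0): ALLOW
  req#2 t=1ms (window 0): ALLOW
  req#3 t=4ms (window 0): ALLOW
  req#4 t=8ms (window 1): ALLOW
  req#5 t=10ms (window 2): ALLOW
  req#6 t=13ms (window 2): ALLOW
  req#7 t=14ms (window 2): ALLOW
  req#8 t=15ms (window 3): ALLOW
  req#9 t=16ms (window 3): ALLOW
  req#10 t=16ms (window 3): ALLOW
  req#11 t=16ms (window 3): ALLOW
  req#12 t=17ms (window 3): ALLOW
  req#13 t=18ms (window 3): DENY
  req#14 t=18ms (window 3): DENY
  req#15 t=18ms (window 3): DENY

Allowed counts by window: 3 1 3 5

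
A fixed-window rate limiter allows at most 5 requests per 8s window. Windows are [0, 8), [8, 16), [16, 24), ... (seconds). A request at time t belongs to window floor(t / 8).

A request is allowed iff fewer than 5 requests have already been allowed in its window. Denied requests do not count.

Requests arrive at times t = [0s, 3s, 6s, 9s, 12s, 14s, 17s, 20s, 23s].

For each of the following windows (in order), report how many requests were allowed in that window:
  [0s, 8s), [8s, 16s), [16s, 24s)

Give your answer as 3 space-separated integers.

Processing requests:
  req#1 t=0s (window 0): ALLOW
  req#2 t=3s (window 0): ALLOW
  req#3 t=6s (window 0): ALLOW
  req#4 t=9s (window 1): ALLOW
  req#5 t=12s (window 1): ALLOW
  req#6 t=14s (window 1): ALLOW
  req#7 t=17s (window 2): ALLOW
  req#8 t=20s (window 2): ALLOW
  req#9 t=23s (window 2): ALLOW

Allowed counts by window: 3 3 3

Answer: 3 3 3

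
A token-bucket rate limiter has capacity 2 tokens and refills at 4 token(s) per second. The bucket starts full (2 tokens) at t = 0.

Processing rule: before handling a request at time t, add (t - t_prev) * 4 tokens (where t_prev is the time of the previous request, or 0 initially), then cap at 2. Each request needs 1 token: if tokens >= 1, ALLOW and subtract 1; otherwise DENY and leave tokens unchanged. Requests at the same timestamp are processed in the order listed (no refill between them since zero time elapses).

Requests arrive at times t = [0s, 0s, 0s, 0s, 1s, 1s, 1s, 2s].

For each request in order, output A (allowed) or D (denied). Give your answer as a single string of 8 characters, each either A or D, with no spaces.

Simulating step by step:
  req#1 t=0s: ALLOW
  req#2 t=0s: ALLOW
  req#3 t=0s: DENY
  req#4 t=0s: DENY
  req#5 t=1s: ALLOW
  req#6 t=1s: ALLOW
  req#7 t=1s: DENY
  req#8 t=2s: ALLOW

Answer: AADDAADA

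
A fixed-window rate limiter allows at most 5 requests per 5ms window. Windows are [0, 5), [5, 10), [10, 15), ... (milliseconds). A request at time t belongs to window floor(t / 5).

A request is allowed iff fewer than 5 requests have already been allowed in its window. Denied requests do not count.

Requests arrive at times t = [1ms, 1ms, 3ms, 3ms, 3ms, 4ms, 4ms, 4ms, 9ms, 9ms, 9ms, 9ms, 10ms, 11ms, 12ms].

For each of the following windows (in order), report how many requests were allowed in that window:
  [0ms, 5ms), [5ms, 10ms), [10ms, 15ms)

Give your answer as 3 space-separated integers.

Answer: 5 4 3

Derivation:
Processing requests:
  req#1 t=1ms (window 0): ALLOW
  req#2 t=1ms (window 0): ALLOW
  req#3 t=3ms (window 0): ALLOW
  req#4 t=3ms (window 0): ALLOW
  req#5 t=3ms (window 0): ALLOW
  req#6 t=4ms (window 0): DENY
  req#7 t=4ms (window 0): DENY
  req#8 t=4ms (window 0): DENY
  req#9 t=9ms (window 1): ALLOW
  req#10 t=9ms (window 1): ALLOW
  req#11 t=9ms (window 1): ALLOW
  req#12 t=9ms (window 1): ALLOW
  req#13 t=10ms (window 2): ALLOW
  req#14 t=11ms (window 2): ALLOW
  req#15 t=12ms (window 2): ALLOW

Allowed counts by window: 5 4 3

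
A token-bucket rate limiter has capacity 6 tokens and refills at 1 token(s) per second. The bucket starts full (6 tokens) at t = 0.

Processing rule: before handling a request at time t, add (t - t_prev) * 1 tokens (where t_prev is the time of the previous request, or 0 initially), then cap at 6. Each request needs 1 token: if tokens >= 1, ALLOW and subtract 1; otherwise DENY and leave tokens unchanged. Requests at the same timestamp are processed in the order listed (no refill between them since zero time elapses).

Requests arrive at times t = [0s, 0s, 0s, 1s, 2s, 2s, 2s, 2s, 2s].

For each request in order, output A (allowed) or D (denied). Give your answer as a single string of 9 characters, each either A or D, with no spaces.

Simulating step by step:
  req#1 t=0s: ALLOW
  req#2 t=0s: ALLOW
  req#3 t=0s: ALLOW
  req#4 t=1s: ALLOW
  req#5 t=2s: ALLOW
  req#6 t=2s: ALLOW
  req#7 t=2s: ALLOW
  req#8 t=2s: ALLOW
  req#9 t=2s: DENY

Answer: AAAAAAAAD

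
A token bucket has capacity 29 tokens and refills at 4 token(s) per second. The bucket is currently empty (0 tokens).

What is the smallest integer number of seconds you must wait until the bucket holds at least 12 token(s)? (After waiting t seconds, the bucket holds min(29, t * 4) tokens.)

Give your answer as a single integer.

Answer: 3

Derivation:
Need t * 4 >= 12, so t >= 12/4.
Smallest integer t = ceil(12/4) = 3.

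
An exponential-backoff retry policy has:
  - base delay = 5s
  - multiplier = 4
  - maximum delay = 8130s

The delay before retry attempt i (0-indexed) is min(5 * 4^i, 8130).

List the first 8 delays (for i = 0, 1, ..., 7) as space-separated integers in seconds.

Answer: 5 20 80 320 1280 5120 8130 8130

Derivation:
Computing each delay:
  i=0: min(5*4^0, 8130) = 5
  i=1: min(5*4^1, 8130) = 20
  i=2: min(5*4^2, 8130) = 80
  i=3: min(5*4^3, 8130) = 320
  i=4: min(5*4^4, 8130) = 1280
  i=5: min(5*4^5, 8130) = 5120
  i=6: min(5*4^6, 8130) = 8130
  i=7: min(5*4^7, 8130) = 8130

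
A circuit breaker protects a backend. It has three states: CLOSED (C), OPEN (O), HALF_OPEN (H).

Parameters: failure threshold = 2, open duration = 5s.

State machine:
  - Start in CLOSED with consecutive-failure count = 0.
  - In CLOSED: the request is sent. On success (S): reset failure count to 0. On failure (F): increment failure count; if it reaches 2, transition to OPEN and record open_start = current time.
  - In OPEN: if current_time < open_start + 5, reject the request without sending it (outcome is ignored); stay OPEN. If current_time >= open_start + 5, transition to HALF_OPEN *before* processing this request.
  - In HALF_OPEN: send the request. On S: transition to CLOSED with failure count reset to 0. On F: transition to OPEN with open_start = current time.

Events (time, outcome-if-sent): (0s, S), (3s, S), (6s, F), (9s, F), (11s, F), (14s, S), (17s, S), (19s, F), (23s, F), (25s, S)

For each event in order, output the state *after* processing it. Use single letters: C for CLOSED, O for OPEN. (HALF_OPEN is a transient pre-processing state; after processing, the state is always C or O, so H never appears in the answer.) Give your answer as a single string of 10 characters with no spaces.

Answer: CCCOOCCCOO

Derivation:
State after each event:
  event#1 t=0s outcome=S: state=CLOSED
  event#2 t=3s outcome=S: state=CLOSED
  event#3 t=6s outcome=F: state=CLOSED
  event#4 t=9s outcome=F: state=OPEN
  event#5 t=11s outcome=F: state=OPEN
  event#6 t=14s outcome=S: state=CLOSED
  event#7 t=17s outcome=S: state=CLOSED
  event#8 t=19s outcome=F: state=CLOSED
  event#9 t=23s outcome=F: state=OPEN
  event#10 t=25s outcome=S: state=OPEN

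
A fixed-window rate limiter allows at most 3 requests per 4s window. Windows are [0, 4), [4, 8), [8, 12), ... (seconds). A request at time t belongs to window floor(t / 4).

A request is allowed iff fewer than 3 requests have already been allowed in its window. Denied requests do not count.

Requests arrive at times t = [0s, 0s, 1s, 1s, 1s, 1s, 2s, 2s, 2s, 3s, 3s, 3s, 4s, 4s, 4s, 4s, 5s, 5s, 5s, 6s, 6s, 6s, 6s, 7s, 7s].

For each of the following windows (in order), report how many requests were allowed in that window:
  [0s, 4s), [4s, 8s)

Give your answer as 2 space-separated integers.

Answer: 3 3

Derivation:
Processing requests:
  req#1 t=0s (window 0): ALLOW
  req#2 t=0s (window 0): ALLOW
  req#3 t=1s (window 0): ALLOW
  req#4 t=1s (window 0): DENY
  req#5 t=1s (window 0): DENY
  req#6 t=1s (window 0): DENY
  req#7 t=2s (window 0): DENY
  req#8 t=2s (window 0): DENY
  req#9 t=2s (window 0): DENY
  req#10 t=3s (window 0): DENY
  req#11 t=3s (window 0): DENY
  req#12 t=3s (window 0): DENY
  req#13 t=4s (window 1): ALLOW
  req#14 t=4s (window 1): ALLOW
  req#15 t=4s (window 1): ALLOW
  req#16 t=4s (window 1): DENY
  req#17 t=5s (window 1): DENY
  req#18 t=5s (window 1): DENY
  req#19 t=5s (window 1): DENY
  req#20 t=6s (window 1): DENY
  req#21 t=6s (window 1): DENY
  req#22 t=6s (window 1): DENY
  req#23 t=6s (window 1): DENY
  req#24 t=7s (window 1): DENY
  req#25 t=7s (window 1): DENY

Allowed counts by window: 3 3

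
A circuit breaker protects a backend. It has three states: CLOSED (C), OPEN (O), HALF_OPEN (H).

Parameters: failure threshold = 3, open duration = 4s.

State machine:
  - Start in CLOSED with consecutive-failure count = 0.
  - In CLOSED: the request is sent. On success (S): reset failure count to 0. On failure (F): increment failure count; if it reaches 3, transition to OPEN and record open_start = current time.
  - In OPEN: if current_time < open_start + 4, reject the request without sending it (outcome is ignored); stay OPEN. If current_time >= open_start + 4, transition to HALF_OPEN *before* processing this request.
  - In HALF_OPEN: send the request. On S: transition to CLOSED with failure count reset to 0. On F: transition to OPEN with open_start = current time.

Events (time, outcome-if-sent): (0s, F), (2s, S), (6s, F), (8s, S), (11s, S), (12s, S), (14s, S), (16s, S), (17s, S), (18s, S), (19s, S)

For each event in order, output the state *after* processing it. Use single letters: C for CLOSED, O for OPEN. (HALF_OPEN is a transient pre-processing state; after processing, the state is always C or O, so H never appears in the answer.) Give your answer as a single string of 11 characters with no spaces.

Answer: CCCCCCCCCCC

Derivation:
State after each event:
  event#1 t=0s outcome=F: state=CLOSED
  event#2 t=2s outcome=S: state=CLOSED
  event#3 t=6s outcome=F: state=CLOSED
  event#4 t=8s outcome=S: state=CLOSED
  event#5 t=11s outcome=S: state=CLOSED
  event#6 t=12s outcome=S: state=CLOSED
  event#7 t=14s outcome=S: state=CLOSED
  event#8 t=16s outcome=S: state=CLOSED
  event#9 t=17s outcome=S: state=CLOSED
  event#10 t=18s outcome=S: state=CLOSED
  event#11 t=19s outcome=S: state=CLOSED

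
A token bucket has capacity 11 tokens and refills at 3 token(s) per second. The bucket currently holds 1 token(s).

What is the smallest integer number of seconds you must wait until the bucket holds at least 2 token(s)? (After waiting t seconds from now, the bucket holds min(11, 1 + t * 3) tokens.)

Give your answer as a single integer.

Answer: 1

Derivation:
Need 1 + t * 3 >= 2, so t >= 1/3.
Smallest integer t = ceil(1/3) = 1.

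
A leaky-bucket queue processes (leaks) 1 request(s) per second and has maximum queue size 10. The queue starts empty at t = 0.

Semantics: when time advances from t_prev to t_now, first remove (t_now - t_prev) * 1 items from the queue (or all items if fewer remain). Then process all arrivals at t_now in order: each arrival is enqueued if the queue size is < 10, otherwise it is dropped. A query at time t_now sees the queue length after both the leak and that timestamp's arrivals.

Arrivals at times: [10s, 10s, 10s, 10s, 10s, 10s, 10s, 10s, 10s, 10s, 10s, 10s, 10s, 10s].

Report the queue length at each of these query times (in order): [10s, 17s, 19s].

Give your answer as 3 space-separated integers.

Queue lengths at query times:
  query t=10s: backlog = 10
  query t=17s: backlog = 3
  query t=19s: backlog = 1

Answer: 10 3 1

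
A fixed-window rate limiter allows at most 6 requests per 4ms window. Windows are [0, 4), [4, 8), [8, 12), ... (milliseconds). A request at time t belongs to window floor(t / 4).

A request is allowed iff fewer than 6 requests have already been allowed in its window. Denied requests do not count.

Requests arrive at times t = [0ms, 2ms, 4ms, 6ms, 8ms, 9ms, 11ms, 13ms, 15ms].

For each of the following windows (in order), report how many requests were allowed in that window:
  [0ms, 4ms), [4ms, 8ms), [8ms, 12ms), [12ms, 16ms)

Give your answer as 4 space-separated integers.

Processing requests:
  req#1 t=0ms (window 0): ALLOW
  req#2 t=2ms (window 0): ALLOW
  req#3 t=4ms (window 1): ALLOW
  req#4 t=6ms (window 1): ALLOW
  req#5 t=8ms (window 2): ALLOW
  req#6 t=9ms (window 2): ALLOW
  req#7 t=11ms (window 2): ALLOW
  req#8 t=13ms (window 3): ALLOW
  req#9 t=15ms (window 3): ALLOW

Allowed counts by window: 2 2 3 2

Answer: 2 2 3 2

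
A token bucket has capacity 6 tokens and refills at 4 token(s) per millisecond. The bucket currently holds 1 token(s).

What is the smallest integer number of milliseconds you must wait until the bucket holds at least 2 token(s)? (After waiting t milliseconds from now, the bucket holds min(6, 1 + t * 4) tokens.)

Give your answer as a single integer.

Need 1 + t * 4 >= 2, so t >= 1/4.
Smallest integer t = ceil(1/4) = 1.

Answer: 1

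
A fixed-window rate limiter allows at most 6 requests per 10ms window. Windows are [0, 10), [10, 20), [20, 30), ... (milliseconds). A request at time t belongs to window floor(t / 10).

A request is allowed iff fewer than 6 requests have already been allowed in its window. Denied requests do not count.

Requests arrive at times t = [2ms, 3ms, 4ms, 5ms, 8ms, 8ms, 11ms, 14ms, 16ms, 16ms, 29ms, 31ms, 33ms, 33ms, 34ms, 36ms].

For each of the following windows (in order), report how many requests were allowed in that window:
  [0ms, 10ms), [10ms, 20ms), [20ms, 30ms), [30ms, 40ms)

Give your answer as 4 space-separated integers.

Answer: 6 4 1 5

Derivation:
Processing requests:
  req#1 t=2ms (window 0): ALLOW
  req#2 t=3ms (window 0): ALLOW
  req#3 t=4ms (window 0): ALLOW
  req#4 t=5ms (window 0): ALLOW
  req#5 t=8ms (window 0): ALLOW
  req#6 t=8ms (window 0): ALLOW
  req#7 t=11ms (window 1): ALLOW
  req#8 t=14ms (window 1): ALLOW
  req#9 t=16ms (window 1): ALLOW
  req#10 t=16ms (window 1): ALLOW
  req#11 t=29ms (window 2): ALLOW
  req#12 t=31ms (window 3): ALLOW
  req#13 t=33ms (window 3): ALLOW
  req#14 t=33ms (window 3): ALLOW
  req#15 t=34ms (window 3): ALLOW
  req#16 t=36ms (window 3): ALLOW

Allowed counts by window: 6 4 1 5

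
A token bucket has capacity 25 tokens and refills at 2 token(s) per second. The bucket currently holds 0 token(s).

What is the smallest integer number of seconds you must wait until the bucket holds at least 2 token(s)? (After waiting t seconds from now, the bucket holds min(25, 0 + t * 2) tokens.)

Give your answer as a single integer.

Need 0 + t * 2 >= 2, so t >= 2/2.
Smallest integer t = ceil(2/2) = 1.

Answer: 1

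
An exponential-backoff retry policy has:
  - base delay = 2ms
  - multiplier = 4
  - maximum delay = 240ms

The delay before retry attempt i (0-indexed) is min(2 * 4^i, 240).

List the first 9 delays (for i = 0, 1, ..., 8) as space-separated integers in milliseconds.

Computing each delay:
  i=0: min(2*4^0, 240) = 2
  i=1: min(2*4^1, 240) = 8
  i=2: min(2*4^2, 240) = 32
  i=3: min(2*4^3, 240) = 128
  i=4: min(2*4^4, 240) = 240
  i=5: min(2*4^5, 240) = 240
  i=6: min(2*4^6, 240) = 240
  i=7: min(2*4^7, 240) = 240
  i=8: min(2*4^8, 240) = 240

Answer: 2 8 32 128 240 240 240 240 240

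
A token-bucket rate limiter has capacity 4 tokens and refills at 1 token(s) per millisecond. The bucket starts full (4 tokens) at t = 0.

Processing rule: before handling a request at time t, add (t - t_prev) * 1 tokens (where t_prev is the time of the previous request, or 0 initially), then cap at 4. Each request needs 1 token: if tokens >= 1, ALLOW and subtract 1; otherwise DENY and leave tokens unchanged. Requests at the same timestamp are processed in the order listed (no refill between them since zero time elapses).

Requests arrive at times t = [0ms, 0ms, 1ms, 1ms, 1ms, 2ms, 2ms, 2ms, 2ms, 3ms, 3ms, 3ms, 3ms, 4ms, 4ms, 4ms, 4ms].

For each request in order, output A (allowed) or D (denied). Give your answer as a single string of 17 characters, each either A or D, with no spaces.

Simulating step by step:
  req#1 t=0ms: ALLOW
  req#2 t=0ms: ALLOW
  req#3 t=1ms: ALLOW
  req#4 t=1ms: ALLOW
  req#5 t=1ms: ALLOW
  req#6 t=2ms: ALLOW
  req#7 t=2ms: DENY
  req#8 t=2ms: DENY
  req#9 t=2ms: DENY
  req#10 t=3ms: ALLOW
  req#11 t=3ms: DENY
  req#12 t=3ms: DENY
  req#13 t=3ms: DENY
  req#14 t=4ms: ALLOW
  req#15 t=4ms: DENY
  req#16 t=4ms: DENY
  req#17 t=4ms: DENY

Answer: AAAAAADDDADDDADDD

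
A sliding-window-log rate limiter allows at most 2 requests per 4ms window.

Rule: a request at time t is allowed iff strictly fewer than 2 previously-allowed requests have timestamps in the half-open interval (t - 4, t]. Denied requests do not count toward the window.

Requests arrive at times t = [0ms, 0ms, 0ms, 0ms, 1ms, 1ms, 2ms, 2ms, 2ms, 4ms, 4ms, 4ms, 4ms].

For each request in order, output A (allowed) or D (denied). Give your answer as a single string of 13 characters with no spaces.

Tracking allowed requests in the window:
  req#1 t=0ms: ALLOW
  req#2 t=0ms: ALLOW
  req#3 t=0ms: DENY
  req#4 t=0ms: DENY
  req#5 t=1ms: DENY
  req#6 t=1ms: DENY
  req#7 t=2ms: DENY
  req#8 t=2ms: DENY
  req#9 t=2ms: DENY
  req#10 t=4ms: ALLOW
  req#11 t=4ms: ALLOW
  req#12 t=4ms: DENY
  req#13 t=4ms: DENY

Answer: AADDDDDDDAADD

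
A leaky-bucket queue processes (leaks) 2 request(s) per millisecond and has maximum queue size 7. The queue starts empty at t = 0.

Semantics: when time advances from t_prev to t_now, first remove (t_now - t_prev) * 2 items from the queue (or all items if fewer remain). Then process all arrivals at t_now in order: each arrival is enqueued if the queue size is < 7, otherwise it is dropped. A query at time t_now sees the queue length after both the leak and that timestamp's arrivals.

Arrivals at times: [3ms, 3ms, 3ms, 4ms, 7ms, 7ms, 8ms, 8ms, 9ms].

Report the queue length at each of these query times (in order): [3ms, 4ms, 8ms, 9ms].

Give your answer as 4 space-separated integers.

Answer: 3 2 2 1

Derivation:
Queue lengths at query times:
  query t=3ms: backlog = 3
  query t=4ms: backlog = 2
  query t=8ms: backlog = 2
  query t=9ms: backlog = 1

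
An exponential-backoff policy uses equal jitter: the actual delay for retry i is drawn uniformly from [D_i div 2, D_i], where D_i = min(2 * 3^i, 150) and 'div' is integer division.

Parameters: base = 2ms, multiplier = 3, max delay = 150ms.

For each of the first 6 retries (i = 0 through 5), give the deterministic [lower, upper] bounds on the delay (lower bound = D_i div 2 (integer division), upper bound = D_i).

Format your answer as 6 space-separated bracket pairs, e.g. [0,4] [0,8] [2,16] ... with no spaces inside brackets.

Computing bounds per retry:
  i=0: D_i=min(2*3^0,150)=2, bounds=[1,2]
  i=1: D_i=min(2*3^1,150)=6, bounds=[3,6]
  i=2: D_i=min(2*3^2,150)=18, bounds=[9,18]
  i=3: D_i=min(2*3^3,150)=54, bounds=[27,54]
  i=4: D_i=min(2*3^4,150)=150, bounds=[75,150]
  i=5: D_i=min(2*3^5,150)=150, bounds=[75,150]

Answer: [1,2] [3,6] [9,18] [27,54] [75,150] [75,150]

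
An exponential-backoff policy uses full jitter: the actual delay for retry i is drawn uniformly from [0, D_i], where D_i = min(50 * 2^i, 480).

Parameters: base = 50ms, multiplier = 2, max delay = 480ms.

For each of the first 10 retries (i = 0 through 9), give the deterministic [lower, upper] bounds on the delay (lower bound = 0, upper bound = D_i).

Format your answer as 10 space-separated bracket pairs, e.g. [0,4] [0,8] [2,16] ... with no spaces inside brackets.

Computing bounds per retry:
  i=0: D_i=min(50*2^0,480)=50, bounds=[0,50]
  i=1: D_i=min(50*2^1,480)=100, bounds=[0,100]
  i=2: D_i=min(50*2^2,480)=200, bounds=[0,200]
  i=3: D_i=min(50*2^3,480)=400, bounds=[0,400]
  i=4: D_i=min(50*2^4,480)=480, bounds=[0,480]
  i=5: D_i=min(50*2^5,480)=480, bounds=[0,480]
  i=6: D_i=min(50*2^6,480)=480, bounds=[0,480]
  i=7: D_i=min(50*2^7,480)=480, bounds=[0,480]
  i=8: D_i=min(50*2^8,480)=480, bounds=[0,480]
  i=9: D_i=min(50*2^9,480)=480, bounds=[0,480]

Answer: [0,50] [0,100] [0,200] [0,400] [0,480] [0,480] [0,480] [0,480] [0,480] [0,480]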